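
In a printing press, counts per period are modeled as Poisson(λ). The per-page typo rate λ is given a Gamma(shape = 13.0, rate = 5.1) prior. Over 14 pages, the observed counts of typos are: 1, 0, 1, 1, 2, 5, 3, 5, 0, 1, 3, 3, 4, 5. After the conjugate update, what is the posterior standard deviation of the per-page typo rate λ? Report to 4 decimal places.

0.3589

With a Gamma(shape α, rate β) prior, the Poisson likelihood is conjugate: the posterior is Gamma(α + ΣXᵢ, β + n).
Sum of counts S = 34 over n = 14 pages.
Posterior: Gamma(α+S, β+n) = Gamma(13.0+34, 5.1+14) = Gamma(47.0, 19.1).
SD = √α/β = √47.0/19.1 = 0.3589.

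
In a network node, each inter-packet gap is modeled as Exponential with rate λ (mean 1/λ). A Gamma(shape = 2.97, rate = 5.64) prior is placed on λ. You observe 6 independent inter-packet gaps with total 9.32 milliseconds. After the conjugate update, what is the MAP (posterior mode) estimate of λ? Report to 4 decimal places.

With a Gamma(shape α, rate β) prior on the exponential rate λ, the posterior after n observations with total T = Σxᵢ is Gamma(α+n, β+T).
Posterior: Gamma(2.97+6, 5.64+9.32) = Gamma(8.97, 14.96).
Mode = (α−1)/β = 0.5328.

0.5328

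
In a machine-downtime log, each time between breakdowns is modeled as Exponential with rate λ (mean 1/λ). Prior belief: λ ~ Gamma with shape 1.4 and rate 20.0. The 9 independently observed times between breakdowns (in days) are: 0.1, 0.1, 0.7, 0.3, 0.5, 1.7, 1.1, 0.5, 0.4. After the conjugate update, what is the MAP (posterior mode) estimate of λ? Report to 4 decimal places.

With a Gamma(shape α, rate β) prior on the exponential rate λ, the posterior after n observations with total T = Σxᵢ is Gamma(α+n, β+T).
Sum of observations T = 5.4 days; n = 9.
Posterior: Gamma(1.4+9, 20.0+5.4) = Gamma(10.4, 25.4).
Mode = (α−1)/β = 0.3701.

0.3701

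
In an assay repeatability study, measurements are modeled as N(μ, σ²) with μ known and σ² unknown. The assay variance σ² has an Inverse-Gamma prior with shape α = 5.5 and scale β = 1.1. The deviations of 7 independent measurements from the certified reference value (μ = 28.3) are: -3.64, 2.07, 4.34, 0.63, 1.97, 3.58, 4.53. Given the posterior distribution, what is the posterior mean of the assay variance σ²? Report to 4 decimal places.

With known mean μ and an Inverse-Gamma(α, β) prior on σ², the Normal likelihood is conjugate: posterior is Inv-Gamma(α + n/2, β + Σ(xᵢ−μ)²/2).
Σ(xᵢ−μ)² = (-3.64)² + (2.07)² + (4.34)² + (0.63)² + (1.97)² + (3.58)² + (4.53)² = 73.9852.
Posterior: Inv-Gamma(5.5 + 7/2, 1.1 + 73.9852/2) = Inv-Gamma(9.00, 38.09260).
E[σ²|data] = β/(α−1) = 38.09260/8.00 = 4.7616.

4.7616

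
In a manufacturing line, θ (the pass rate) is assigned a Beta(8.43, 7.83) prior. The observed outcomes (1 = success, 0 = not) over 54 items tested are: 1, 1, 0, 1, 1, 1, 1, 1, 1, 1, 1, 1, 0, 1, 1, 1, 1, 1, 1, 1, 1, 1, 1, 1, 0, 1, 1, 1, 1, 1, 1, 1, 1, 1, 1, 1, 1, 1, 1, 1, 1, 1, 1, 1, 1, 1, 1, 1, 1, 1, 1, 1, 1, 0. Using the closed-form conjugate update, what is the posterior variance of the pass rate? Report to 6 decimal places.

The Beta prior is conjugate to a Binomial/Bernoulli likelihood; the update adds successes to α and failures to β.
Posterior: Beta(α+k, β+n−k) = Beta(8.43+50, 7.83+4) = Beta(58.43, 11.83).
Var = αβ/((α+β)²(α+β+1)) = 58.43·11.83/(70.26²·71.26) = 0.001965.

0.001965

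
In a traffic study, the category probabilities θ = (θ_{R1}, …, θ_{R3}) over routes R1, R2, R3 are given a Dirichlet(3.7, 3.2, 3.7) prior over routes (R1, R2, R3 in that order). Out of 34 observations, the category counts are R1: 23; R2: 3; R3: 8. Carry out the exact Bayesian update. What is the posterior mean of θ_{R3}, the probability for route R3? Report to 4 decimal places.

0.2623

The Dirichlet prior is conjugate to the Multinomial likelihood: each posterior αⱼ = prior αⱼ + observed count nⱼ.
Posterior concentration: (26.7, 6.2, 11.7), total = 44.6.
E[θ_{R3}|data] = α_{R3}/Σα = 11.7/44.6 = 0.2623.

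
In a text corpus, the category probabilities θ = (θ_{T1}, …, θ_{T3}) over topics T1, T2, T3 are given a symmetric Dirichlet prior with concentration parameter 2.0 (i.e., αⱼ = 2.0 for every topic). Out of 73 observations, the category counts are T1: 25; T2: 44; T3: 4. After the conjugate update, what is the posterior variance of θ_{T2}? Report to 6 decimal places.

The Dirichlet prior is conjugate to the Multinomial likelihood: each posterior αⱼ = prior αⱼ + observed count nⱼ.
Posterior concentration: (27.0, 46.0, 6.0), total = 79.0.
Var[θ_j] = α_j(Σα−α_j)/((Σα)²(Σα+1)) = 46.0·33.0/(79.0²·80.0) = 0.003040.

0.003040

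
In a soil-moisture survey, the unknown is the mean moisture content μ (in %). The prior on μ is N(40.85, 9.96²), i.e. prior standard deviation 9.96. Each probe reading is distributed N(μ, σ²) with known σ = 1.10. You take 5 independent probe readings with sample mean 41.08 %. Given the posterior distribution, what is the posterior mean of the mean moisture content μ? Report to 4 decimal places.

41.0794

For Normal data with known variance σ², a Normal(μ₀, σ₀²) prior on μ is conjugate. Posterior precision = 1/σ₀² + n/σ²; posterior mean is the precision-weighted average of μ₀ and x̄.
n·x̄ = 5·41.08 = 205.4.
σ₀² = 9.96² = 99.2016, σ² = 1.10² = 1.21; σ² + n·σ₀² = 1.21 + 5·99.2016 = 497.218.
Posterior mean = (μ₀/σ₀² + n·x̄/σ²)/(1/σ₀² + n/σ²) = (σ²·μ₀ + σ₀²·n·x̄)/(σ² + n·σ₀²) = (1.21·40.85 + 99.2016·205.4)/497.218 = 20425.43714/497.218 = 41.0794.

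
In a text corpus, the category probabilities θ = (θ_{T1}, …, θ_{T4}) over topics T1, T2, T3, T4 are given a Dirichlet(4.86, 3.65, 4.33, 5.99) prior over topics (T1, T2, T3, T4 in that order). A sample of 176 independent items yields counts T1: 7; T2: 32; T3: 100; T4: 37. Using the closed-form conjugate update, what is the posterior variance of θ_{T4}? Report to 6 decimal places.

0.000878

The Dirichlet prior is conjugate to the Multinomial likelihood: each posterior αⱼ = prior αⱼ + observed count nⱼ.
Posterior concentration: (11.86, 35.65, 104.33, 42.99), total = 194.83.
Var[θ_j] = α_j(Σα−α_j)/((Σα)²(Σα+1)) = 42.99·151.84/(194.83²·195.83) = 0.000878.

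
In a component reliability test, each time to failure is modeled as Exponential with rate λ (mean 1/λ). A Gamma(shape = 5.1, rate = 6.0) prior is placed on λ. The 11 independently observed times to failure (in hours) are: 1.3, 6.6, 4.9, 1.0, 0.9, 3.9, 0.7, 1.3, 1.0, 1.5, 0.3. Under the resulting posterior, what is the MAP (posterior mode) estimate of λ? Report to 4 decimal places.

0.5136

With a Gamma(shape α, rate β) prior on the exponential rate λ, the posterior after n observations with total T = Σxᵢ is Gamma(α+n, β+T).
Sum of observations T = 23.4 hours; n = 11.
Posterior: Gamma(5.1+11, 6.0+23.4) = Gamma(16.1, 29.4).
Mode = (α−1)/β = 0.5136.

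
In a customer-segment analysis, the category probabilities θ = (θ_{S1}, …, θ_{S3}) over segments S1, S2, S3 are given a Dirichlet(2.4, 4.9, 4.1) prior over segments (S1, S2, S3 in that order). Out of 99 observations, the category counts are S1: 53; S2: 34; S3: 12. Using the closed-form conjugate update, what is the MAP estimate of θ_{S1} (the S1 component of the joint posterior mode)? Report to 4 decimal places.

The Dirichlet prior is conjugate to the Multinomial likelihood: each posterior αⱼ = prior αⱼ + observed count nⱼ.
Posterior concentration: (55.4, 38.9, 16.1), total = 110.4.
Joint mode component: (α_{S1}−1)/(Σα−K) = 54.4/107.4 = 0.5065.

0.5065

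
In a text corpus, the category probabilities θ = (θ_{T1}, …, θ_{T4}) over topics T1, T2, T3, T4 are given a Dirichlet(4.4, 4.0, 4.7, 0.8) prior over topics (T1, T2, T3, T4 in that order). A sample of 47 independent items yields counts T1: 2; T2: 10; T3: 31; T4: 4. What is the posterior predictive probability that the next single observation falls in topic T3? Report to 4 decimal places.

The Dirichlet prior is conjugate to the Multinomial likelihood: each posterior αⱼ = prior αⱼ + observed count nⱼ.
Posterior concentration: (6.4, 14.0, 35.7, 4.8), total = 60.9.
P(next = T3 | data) = α_{T3}/Σα = 0.5862.

0.5862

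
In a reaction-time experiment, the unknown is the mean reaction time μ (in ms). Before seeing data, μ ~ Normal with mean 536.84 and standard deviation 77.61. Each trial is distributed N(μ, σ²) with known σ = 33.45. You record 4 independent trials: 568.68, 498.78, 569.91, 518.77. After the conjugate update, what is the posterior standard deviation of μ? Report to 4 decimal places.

For Normal data with known variance σ², a Normal(μ₀, σ₀²) prior on μ is conjugate. Posterior precision = 1/σ₀² + n/σ²; posterior mean is the precision-weighted average of μ₀ and x̄.
σ₀² = 77.61² = 6023.3121, σ² = 33.45² = 1118.9025; σ² + n·σ₀² = 1118.9025 + 4·6023.3121 = 25212.1509.
Posterior precision = 1/σ₀² + n/σ² = 1/6023.3121 + 4/1118.9025 = (σ² + n·σ₀²)/(σ₀²σ²) = 25212.1509/(6023.3121·1118.9025); posterior variance σₙ² = σ₀²σ²/(σ² + n·σ₀²) = 6023.3121·1118.9025/25212.1509 = 267.311543.
Posterior SD = √σₙ² = √(6023.3121·1118.9025/25212.1509) = 16.3497.

16.3497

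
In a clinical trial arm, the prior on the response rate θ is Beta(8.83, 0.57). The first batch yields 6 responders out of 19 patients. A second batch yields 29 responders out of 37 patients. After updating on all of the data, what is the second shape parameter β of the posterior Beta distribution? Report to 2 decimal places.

21.57

The Beta prior is conjugate to a Binomial/Bernoulli likelihood; the update adds successes to α and failures to β.
After batch 1: Beta(8.83+6, 0.57+13) = Beta(14.83, 13.57).
After batch 2: Beta(14.83+29, 13.57+8) = Beta(43.83, 21.57).
Posterior β = 21.57.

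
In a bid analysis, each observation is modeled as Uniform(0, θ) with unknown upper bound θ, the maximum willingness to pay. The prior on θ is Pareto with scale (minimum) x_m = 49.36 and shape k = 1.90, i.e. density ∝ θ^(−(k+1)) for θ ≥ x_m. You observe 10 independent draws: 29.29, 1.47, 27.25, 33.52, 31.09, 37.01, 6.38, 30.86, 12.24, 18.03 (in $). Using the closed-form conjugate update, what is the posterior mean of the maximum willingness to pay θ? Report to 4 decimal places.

53.8884

A Pareto(scale x_m, shape k) prior on the upper bound θ of Uniform(0, θ) is conjugate: posterior is Pareto(max(x_m, max xᵢ), k + n).
Sample maximum = 37.01; prior scale x_m = 49.36 → posterior scale = max = 49.36.
Posterior shape = 1.90 + 10 = 11.90.
E[θ|data] = k·x_m/(k−1) = 11.90·49.36/10.90 = 53.8884.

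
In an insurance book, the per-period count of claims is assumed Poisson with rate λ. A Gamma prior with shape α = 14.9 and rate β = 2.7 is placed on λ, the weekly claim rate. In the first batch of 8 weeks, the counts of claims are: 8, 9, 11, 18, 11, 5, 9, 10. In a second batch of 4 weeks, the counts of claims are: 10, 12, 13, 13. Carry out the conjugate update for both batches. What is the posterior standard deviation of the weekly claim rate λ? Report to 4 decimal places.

With a Gamma(shape α, rate β) prior, the Poisson likelihood is conjugate: the posterior is Gamma(α + ΣXᵢ, β + n).
Batch 1: sum of counts S = 81 over n = 8 weeks.
After batch 1: Gamma(α+S, β+n) = Gamma(14.9+81, 2.7+8) = Gamma(95.9, 10.7).
Batch 2: sum of counts S = 48 over n = 4 weeks.
After batch 2: Gamma(α+S, β+n) = Gamma(95.9+48, 10.7+4) = Gamma(143.9, 14.7).
SD = √α/β = √143.9/14.7 = 0.8160.

0.8160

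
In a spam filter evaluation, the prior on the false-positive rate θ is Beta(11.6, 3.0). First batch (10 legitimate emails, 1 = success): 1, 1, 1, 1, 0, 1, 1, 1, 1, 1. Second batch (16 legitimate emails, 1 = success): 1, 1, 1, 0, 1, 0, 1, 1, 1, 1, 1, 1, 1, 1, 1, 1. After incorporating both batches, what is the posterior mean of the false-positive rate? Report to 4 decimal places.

The Beta prior is conjugate to a Binomial/Bernoulli likelihood; the update adds successes to α and failures to β.
After batch 1: Beta(11.6+9, 3.0+1) = Beta(20.6, 4.0).
After batch 2: Beta(20.6+14, 4.0+2) = Beta(34.6, 6.0).
Posterior mean = α/(α+β) = 34.6/40.6 = 0.8522.

0.8522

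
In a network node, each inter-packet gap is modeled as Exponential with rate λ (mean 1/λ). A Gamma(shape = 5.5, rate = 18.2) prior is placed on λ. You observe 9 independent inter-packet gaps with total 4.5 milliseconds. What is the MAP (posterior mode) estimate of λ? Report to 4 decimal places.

0.5947

With a Gamma(shape α, rate β) prior on the exponential rate λ, the posterior after n observations with total T = Σxᵢ is Gamma(α+n, β+T).
Posterior: Gamma(5.5+9, 18.2+4.5) = Gamma(14.5, 22.7).
Mode = (α−1)/β = 0.5947.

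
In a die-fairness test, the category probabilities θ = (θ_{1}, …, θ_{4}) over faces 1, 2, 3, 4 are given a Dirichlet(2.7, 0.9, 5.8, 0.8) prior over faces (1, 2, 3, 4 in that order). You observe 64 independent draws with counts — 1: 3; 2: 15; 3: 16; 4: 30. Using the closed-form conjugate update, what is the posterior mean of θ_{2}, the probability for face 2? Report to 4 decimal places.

The Dirichlet prior is conjugate to the Multinomial likelihood: each posterior αⱼ = prior αⱼ + observed count nⱼ.
Posterior concentration: (5.7, 15.9, 21.8, 30.8), total = 74.2.
E[θ_{2}|data] = α_{2}/Σα = 15.9/74.2 = 0.2143.

0.2143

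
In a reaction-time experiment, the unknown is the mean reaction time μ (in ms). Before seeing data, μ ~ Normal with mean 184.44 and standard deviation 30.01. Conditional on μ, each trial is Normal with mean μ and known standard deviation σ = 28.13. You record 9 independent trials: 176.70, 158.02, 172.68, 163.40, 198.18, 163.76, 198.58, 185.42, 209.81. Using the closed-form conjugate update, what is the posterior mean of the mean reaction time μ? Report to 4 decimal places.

For Normal data with known variance σ², a Normal(μ₀, σ₀²) prior on μ is conjugate. Posterior precision = 1/σ₀² + n/σ²; posterior mean is the precision-weighted average of μ₀ and x̄.
Σxᵢ = 176.70 + 158.02 + 172.68 + 163.40 + 198.18 + 163.76 + 198.58 + 185.42 + 209.81 = 1626.55, so n·x̄ = 1626.55.
σ₀² = 30.01² = 900.6001, σ² = 28.13² = 791.2969; σ² + n·σ₀² = 791.2969 + 9·900.6001 = 8896.6978.
Posterior mean = (μ₀/σ₀² + n·x̄/σ²)/(1/σ₀² + n/σ²) = (σ²·μ₀ + σ₀²·n·x̄)/(σ² + n·σ₀²) = (791.2969·184.44 + 900.6001·1626.55)/8896.6978 = 1610817.892891/8896.6978 = 181.0580.

181.0580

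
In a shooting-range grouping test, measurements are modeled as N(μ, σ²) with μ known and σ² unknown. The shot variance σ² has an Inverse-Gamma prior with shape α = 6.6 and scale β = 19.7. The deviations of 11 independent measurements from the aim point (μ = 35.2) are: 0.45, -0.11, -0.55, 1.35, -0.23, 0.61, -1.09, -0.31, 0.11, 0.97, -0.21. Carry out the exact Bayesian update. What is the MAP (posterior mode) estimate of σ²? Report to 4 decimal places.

With known mean μ and an Inverse-Gamma(α, β) prior on σ², the Normal likelihood is conjugate: posterior is Inv-Gamma(α + n/2, β + Σ(xᵢ−μ)²/2).
Σ(xᵢ−μ)² = (0.45)² + (-0.11)² + (-0.55)² + (1.35)² + (-0.23)² + (0.61)² + (-1.09)² + (-0.31)² + (0.11)² + (0.97)² + (-0.21)² = 5.0459.
Posterior: Inv-Gamma(6.6 + 11/2, 19.7 + 5.0459/2) = Inv-Gamma(12.10, 22.22295).
Mode = β/(α+1) = 22.22295/13.10 = 1.6964.

1.6964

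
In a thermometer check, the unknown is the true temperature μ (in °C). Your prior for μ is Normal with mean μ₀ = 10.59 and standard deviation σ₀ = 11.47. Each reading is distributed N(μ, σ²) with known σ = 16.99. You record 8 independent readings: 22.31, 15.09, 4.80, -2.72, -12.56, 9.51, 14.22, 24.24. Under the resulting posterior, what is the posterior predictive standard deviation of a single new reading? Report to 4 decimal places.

For Normal data with known variance σ², a Normal(μ₀, σ₀²) prior on μ is conjugate. Posterior precision = 1/σ₀² + n/σ²; posterior mean is the precision-weighted average of μ₀ and x̄.
σ₀² = 11.47² = 131.5609, σ² = 16.99² = 288.6601; σ² + n·σ₀² = 288.6601 + 8·131.5609 = 1341.1473.
Posterior precision = 1/σ₀² + n/σ² = 1/131.5609 + 8/288.6601 = (σ² + n·σ₀²)/(σ₀²σ²) = 1341.1473/(131.5609·288.6601); posterior variance σₙ² = σ₀²σ²/(σ² + n·σ₀²) = 131.5609·288.6601/1341.1473 = 28.316340.
Predictive variance for one new observation = σₙ² + σ² = 131.5609·288.6601/1341.1473 + 288.6601 = σ²·(σ₀² + 1341.1473)/1341.1473 = 288.6601·1472.7082/1341.1473 = 316.976440; SD = √(288.6601·1472.7082/1341.1473) = 17.8038.

17.8038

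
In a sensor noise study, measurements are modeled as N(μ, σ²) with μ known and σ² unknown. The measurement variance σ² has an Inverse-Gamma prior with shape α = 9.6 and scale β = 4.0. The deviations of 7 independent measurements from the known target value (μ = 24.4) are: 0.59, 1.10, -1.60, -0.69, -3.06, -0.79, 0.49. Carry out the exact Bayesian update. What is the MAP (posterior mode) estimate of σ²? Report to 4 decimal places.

With known mean μ and an Inverse-Gamma(α, β) prior on σ², the Normal likelihood is conjugate: posterior is Inv-Gamma(α + n/2, β + Σ(xᵢ−μ)²/2).
Σ(xᵢ−μ)² = (0.59)² + (1.10)² + (-1.60)² + (-0.69)² + (-3.06)² + (-0.79)² + (0.49)² = 14.8220.
Posterior: Inv-Gamma(9.6 + 7/2, 4.0 + 14.8220/2) = Inv-Gamma(13.10, 11.41100).
Mode = β/(α+1) = 11.41100/14.10 = 0.8093.

0.8093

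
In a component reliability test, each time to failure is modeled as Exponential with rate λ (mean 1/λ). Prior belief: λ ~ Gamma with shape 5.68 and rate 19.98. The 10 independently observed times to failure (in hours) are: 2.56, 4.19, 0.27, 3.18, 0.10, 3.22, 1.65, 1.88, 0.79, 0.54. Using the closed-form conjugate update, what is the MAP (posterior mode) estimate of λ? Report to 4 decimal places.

0.3827

With a Gamma(shape α, rate β) prior on the exponential rate λ, the posterior after n observations with total T = Σxᵢ is Gamma(α+n, β+T).
Sum of observations T = 18.38 hours; n = 10.
Posterior: Gamma(5.68+10, 19.98+18.38) = Gamma(15.68, 38.36).
Mode = (α−1)/β = 0.3827.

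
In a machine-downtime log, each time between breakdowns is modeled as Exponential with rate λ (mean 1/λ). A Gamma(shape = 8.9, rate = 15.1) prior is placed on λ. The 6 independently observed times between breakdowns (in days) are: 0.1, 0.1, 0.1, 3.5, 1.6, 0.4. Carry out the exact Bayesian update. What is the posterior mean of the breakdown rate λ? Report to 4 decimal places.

With a Gamma(shape α, rate β) prior on the exponential rate λ, the posterior after n observations with total T = Σxᵢ is Gamma(α+n, β+T).
Sum of observations T = 5.8 days; n = 6.
Posterior: Gamma(8.9+6, 15.1+5.8) = Gamma(14.9, 20.9).
Posterior mean of λ = α/β = 14.9/20.9 = 0.7129.

0.7129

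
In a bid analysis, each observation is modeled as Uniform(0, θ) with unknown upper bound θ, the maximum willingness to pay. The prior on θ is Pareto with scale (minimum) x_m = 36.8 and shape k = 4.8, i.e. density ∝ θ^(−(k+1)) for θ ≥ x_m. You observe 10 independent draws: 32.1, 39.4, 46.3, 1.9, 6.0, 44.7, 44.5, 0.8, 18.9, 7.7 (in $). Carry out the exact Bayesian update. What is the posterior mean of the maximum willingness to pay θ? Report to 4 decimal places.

49.6551

A Pareto(scale x_m, shape k) prior on the upper bound θ of Uniform(0, θ) is conjugate: posterior is Pareto(max(x_m, max xᵢ), k + n).
Sample maximum = 46.3; prior scale x_m = 36.8 → posterior scale = max = 46.3.
Posterior shape = 4.8 + 10 = 14.8.
E[θ|data] = k·x_m/(k−1) = 14.8·46.3/13.8 = 49.6551.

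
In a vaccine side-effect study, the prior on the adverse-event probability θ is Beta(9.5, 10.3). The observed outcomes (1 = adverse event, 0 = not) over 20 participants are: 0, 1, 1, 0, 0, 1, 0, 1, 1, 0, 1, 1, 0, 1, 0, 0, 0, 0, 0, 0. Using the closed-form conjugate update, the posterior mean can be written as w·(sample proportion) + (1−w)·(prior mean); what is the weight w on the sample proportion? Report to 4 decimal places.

The Beta prior is conjugate to a Binomial/Bernoulli likelihood; the update adds successes to α and failures to β.
Posterior mean = (α₀+k)/(α₀+β₀+n) = [n/(α₀+β₀+n)]·(k/n) + [(α₀+β₀)/(α₀+β₀+n)]·α₀/(α₀+β₀), so only n and the prior enter the weight.
The weight on the data is w = n/(α₀+β₀+n) = 20/(9.5+10.3+20) = 20/39.8 = 0.5025.

0.5025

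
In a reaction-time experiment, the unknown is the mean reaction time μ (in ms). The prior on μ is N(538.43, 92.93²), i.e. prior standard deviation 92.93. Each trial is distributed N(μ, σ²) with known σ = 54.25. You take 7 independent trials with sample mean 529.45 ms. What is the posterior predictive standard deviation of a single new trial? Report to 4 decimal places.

For Normal data with known variance σ², a Normal(μ₀, σ₀²) prior on μ is conjugate. Posterior precision = 1/σ₀² + n/σ²; posterior mean is the precision-weighted average of μ₀ and x̄.
σ₀² = 92.93² = 8635.9849, σ² = 54.25² = 2943.0625; σ² + n·σ₀² = 2943.0625 + 7·8635.9849 = 63394.9568.
Posterior precision = 1/σ₀² + n/σ² = 1/8635.9849 + 7/2943.0625 = (σ² + n·σ₀²)/(σ₀²σ²) = 63394.9568/(8635.9849·2943.0625); posterior variance σₙ² = σ₀²σ²/(σ² + n·σ₀²) = 8635.9849·2943.0625/63394.9568 = 400.919010.
Predictive variance for one new observation = σₙ² + σ² = 8635.9849·2943.0625/63394.9568 + 2943.0625 = σ²·(σ₀² + 63394.9568)/63394.9568 = 2943.0625·72030.9417/63394.9568 = 3343.981510; SD = √(2943.0625·72030.9417/63394.9568) = 57.8272.

57.8272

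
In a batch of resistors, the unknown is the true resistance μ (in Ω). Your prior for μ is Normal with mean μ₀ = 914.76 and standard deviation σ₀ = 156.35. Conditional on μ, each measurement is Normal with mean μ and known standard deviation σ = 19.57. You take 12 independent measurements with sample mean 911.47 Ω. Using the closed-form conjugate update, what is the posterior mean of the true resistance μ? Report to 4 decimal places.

For Normal data with known variance σ², a Normal(μ₀, σ₀²) prior on μ is conjugate. Posterior precision = 1/σ₀² + n/σ²; posterior mean is the precision-weighted average of μ₀ and x̄.
n·x̄ = 12·911.47 = 10937.64.
σ₀² = 156.35² = 24445.3225, σ² = 19.57² = 382.9849; σ² + n·σ₀² = 382.9849 + 12·24445.3225 = 293726.8549.
Posterior mean = (μ₀/σ₀² + n·x̄/σ²)/(1/σ₀² + n/σ²) = (σ²·μ₀ + σ₀²·n·x̄)/(σ² + n·σ₀²) = (382.9849·914.76 + 24445.3225·10937.64)/293726.8549 = 267724476.456024/293726.8549 = 911.4743.

911.4743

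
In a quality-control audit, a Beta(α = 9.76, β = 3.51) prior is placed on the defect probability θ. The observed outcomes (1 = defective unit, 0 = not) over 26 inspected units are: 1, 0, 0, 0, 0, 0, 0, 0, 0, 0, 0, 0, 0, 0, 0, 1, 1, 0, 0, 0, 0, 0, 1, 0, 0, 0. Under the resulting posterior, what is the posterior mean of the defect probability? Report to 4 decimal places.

0.3504

The Beta prior is conjugate to a Binomial/Bernoulli likelihood; the update adds successes to α and failures to β.
Posterior: Beta(α+k, β+n−k) = Beta(9.76+4, 3.51+22) = Beta(13.76, 25.51).
Posterior mean = α/(α+β) = 13.76/39.27 = 0.3504.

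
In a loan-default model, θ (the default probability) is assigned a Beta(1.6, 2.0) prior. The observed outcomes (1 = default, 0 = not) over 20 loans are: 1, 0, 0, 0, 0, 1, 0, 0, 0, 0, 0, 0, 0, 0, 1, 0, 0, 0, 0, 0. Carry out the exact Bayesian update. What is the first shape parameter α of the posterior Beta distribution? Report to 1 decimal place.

4.6

The Beta prior is conjugate to a Binomial/Bernoulli likelihood; the update adds successes to α and failures to β.
Posterior: Beta(α+k, β+n−k) = Beta(1.6+3, 2.0+17) = Beta(4.6, 19.0).
Posterior α = 4.6.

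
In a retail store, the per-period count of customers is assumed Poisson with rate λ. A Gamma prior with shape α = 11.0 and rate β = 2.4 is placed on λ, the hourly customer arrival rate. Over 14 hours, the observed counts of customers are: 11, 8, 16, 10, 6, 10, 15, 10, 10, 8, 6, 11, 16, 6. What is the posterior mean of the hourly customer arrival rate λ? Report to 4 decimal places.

9.3902

With a Gamma(shape α, rate β) prior, the Poisson likelihood is conjugate: the posterior is Gamma(α + ΣXᵢ, β + n).
Sum of counts S = 143 over n = 14 hours.
Posterior: Gamma(α+S, β+n) = Gamma(11.0+143, 2.4+14) = Gamma(154.0, 16.4).
Posterior mean = α/β = 154.0/16.4 = 9.3902.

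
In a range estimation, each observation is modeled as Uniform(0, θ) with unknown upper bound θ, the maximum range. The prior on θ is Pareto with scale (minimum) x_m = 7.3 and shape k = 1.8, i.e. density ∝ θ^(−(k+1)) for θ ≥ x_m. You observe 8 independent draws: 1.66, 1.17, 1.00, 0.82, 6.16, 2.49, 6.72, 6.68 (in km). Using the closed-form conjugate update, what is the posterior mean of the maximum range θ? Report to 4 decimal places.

A Pareto(scale x_m, shape k) prior on the upper bound θ of Uniform(0, θ) is conjugate: posterior is Pareto(max(x_m, max xᵢ), k + n).
Sample maximum = 6.72; prior scale x_m = 7.3 → posterior scale = max = 7.30.
Posterior shape = 1.8 + 8 = 9.8.
E[θ|data] = k·x_m/(k−1) = 9.8·7.30/8.8 = 8.1295.

8.1295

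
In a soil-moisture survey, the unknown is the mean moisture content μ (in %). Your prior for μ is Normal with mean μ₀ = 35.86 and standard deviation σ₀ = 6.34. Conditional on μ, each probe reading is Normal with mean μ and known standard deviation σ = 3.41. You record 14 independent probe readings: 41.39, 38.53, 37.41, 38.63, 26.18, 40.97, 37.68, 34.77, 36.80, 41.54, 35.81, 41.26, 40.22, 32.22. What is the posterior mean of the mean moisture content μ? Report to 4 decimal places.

For Normal data with known variance σ², a Normal(μ₀, σ₀²) prior on μ is conjugate. Posterior precision = 1/σ₀² + n/σ²; posterior mean is the precision-weighted average of μ₀ and x̄.
Σxᵢ = 41.39 + 38.53 + 37.41 + 38.63 + 26.18 + 40.97 + 37.68 + 34.77 + 36.80 + 41.54 + 35.81 + 41.26 + 40.22 + 32.22 = 523.41, so n·x̄ = 523.41.
σ₀² = 6.34² = 40.1956, σ² = 3.41² = 11.6281; σ² + n·σ₀² = 11.6281 + 14·40.1956 = 574.3665.
Posterior mean = (μ₀/σ₀² + n·x̄/σ²)/(1/σ₀² + n/σ²) = (σ²·μ₀ + σ₀²·n·x̄)/(σ² + n·σ₀²) = (11.6281·35.86 + 40.1956·523.41)/574.3665 = 21455.762662/574.3665 = 37.3555.

37.3555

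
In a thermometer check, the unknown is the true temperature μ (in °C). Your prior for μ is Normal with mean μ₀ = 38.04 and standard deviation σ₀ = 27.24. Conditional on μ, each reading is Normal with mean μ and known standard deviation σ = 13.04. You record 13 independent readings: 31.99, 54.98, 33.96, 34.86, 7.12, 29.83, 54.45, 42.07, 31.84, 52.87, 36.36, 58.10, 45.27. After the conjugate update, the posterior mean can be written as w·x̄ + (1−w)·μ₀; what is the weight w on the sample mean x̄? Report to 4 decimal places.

For Normal data with known variance σ², a Normal(μ₀, σ₀²) prior on μ is conjugate. Posterior precision = 1/σ₀² + n/σ²; posterior mean is the precision-weighted average of μ₀ and x̄.
σ₀² = 27.24² = 742.0176, σ² = 13.04² = 170.0416. Prior precision 1/σ₀² = 1/742.0176; data precision n/σ² = 13/170.0416.
w = (n/σ²)/(1/σ₀² + n/σ²) = n·σ₀²/(σ² + n·σ₀²) = 13·742.0176/(170.0416 + 13·742.0176) = 9646.2288/9816.2704 = 0.9827.

0.9827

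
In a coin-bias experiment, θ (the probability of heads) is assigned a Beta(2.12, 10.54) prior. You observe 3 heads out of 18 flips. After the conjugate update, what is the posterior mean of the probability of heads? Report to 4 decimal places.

The Beta prior is conjugate to a Binomial/Bernoulli likelihood; the update adds successes to α and failures to β.
Posterior: Beta(α+k, β+n−k) = Beta(2.12+3, 10.54+15) = Beta(5.12, 25.54).
Posterior mean = α/(α+β) = 5.12/30.66 = 0.1670.

0.1670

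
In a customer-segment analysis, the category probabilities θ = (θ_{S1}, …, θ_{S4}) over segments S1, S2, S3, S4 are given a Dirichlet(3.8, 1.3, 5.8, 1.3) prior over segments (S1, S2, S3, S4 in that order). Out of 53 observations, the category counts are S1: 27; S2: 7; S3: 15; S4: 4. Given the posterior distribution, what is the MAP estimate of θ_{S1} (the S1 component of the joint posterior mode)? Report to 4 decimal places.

The Dirichlet prior is conjugate to the Multinomial likelihood: each posterior αⱼ = prior αⱼ + observed count nⱼ.
Posterior concentration: (30.8, 8.3, 20.8, 5.3), total = 65.2.
Joint mode component: (α_{S1}−1)/(Σα−K) = 29.8/61.2 = 0.4869.

0.4869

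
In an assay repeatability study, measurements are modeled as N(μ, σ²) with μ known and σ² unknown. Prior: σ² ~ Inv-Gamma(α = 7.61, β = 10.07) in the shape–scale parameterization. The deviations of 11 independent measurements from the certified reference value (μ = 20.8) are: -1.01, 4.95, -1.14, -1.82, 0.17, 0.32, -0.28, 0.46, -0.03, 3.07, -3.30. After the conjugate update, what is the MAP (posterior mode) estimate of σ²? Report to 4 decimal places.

2.5164

With known mean μ and an Inverse-Gamma(α, β) prior on σ², the Normal likelihood is conjugate: posterior is Inv-Gamma(α + n/2, β + Σ(xᵢ−μ)²/2).
Σ(xᵢ−μ)² = (-1.01)² + (4.95)² + (-1.14)² + (-1.82)² + (0.17)² + (0.32)² + (-0.28)² + (0.46)² + (-0.03)² + (3.07)² + (-3.30)² = 50.8717.
Posterior: Inv-Gamma(7.61 + 11/2, 10.07 + 50.8717/2) = Inv-Gamma(13.11, 35.50585).
Mode = β/(α+1) = 35.50585/14.11 = 2.5164.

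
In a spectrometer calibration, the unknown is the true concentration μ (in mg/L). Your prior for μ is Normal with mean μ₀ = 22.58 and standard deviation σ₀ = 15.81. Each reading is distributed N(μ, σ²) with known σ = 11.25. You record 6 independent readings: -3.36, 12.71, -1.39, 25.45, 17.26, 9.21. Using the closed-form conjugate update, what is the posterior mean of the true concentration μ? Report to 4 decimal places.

For Normal data with known variance σ², a Normal(μ₀, σ₀²) prior on μ is conjugate. Posterior precision = 1/σ₀² + n/σ²; posterior mean is the precision-weighted average of μ₀ and x̄.
Σxᵢ = (-3.36) + 12.71 + (-1.39) + 25.45 + 17.26 + 9.21 = 59.88, so n·x̄ = 59.88.
σ₀² = 15.81² = 249.9561, σ² = 11.25² = 126.5625; σ² + n·σ₀² = 126.5625 + 6·249.9561 = 1626.2991.
Posterior mean = (μ₀/σ₀² + n·x̄/σ²)/(1/σ₀² + n/σ²) = (σ²·μ₀ + σ₀²·n·x̄)/(σ² + n·σ₀²) = (126.5625·22.58 + 249.9561·59.88)/1626.2991 = 17825.152518/1626.2991 = 10.9606.

10.9606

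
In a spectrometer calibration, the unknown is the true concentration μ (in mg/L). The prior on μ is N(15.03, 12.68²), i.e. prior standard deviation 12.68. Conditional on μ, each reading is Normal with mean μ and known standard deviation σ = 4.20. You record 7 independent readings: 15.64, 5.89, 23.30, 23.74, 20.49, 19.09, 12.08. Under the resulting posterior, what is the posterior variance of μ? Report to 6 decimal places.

2.481113

For Normal data with known variance σ², a Normal(μ₀, σ₀²) prior on μ is conjugate. Posterior precision = 1/σ₀² + n/σ²; posterior mean is the precision-weighted average of μ₀ and x̄.
σ₀² = 12.68² = 160.7824, σ² = 4.20² = 17.64; σ² + n·σ₀² = 17.64 + 7·160.7824 = 1143.1168.
Posterior precision = 1/σ₀² + n/σ² = 1/160.7824 + 7/17.64 = (σ² + n·σ₀²)/(σ₀²σ²) = 1143.1168/(160.7824·17.64); posterior variance σₙ² = σ₀²σ²/(σ² + n·σ₀²) = 160.7824·17.64/1143.1168 = 2.481113.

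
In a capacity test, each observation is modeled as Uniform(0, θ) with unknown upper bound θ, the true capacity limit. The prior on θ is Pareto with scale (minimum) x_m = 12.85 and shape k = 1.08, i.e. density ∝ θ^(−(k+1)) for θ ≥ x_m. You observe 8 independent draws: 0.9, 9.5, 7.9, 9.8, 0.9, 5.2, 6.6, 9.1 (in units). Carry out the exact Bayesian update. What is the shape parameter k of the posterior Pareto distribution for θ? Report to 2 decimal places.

9.08

A Pareto(scale x_m, shape k) prior on the upper bound θ of Uniform(0, θ) is conjugate: posterior is Pareto(max(x_m, max xᵢ), k + n).
Sample maximum = 9.8; prior scale x_m = 12.85 → posterior scale = max = 12.85.
Posterior shape = 1.08 + 8 = 9.08.
Posterior shape k = 9.08.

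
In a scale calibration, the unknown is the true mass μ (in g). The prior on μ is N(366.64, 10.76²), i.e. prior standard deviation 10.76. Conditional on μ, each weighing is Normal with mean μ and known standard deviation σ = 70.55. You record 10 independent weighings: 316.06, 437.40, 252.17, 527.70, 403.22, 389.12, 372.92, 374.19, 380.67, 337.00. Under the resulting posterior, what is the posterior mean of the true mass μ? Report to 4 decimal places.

For Normal data with known variance σ², a Normal(μ₀, σ₀²) prior on μ is conjugate. Posterior precision = 1/σ₀² + n/σ²; posterior mean is the precision-weighted average of μ₀ and x̄.
Σxᵢ = 316.06 + 437.40 + 252.17 + 527.70 + 403.22 + 389.12 + 372.92 + 374.19 + 380.67 + 337.00 = 3790.45, so n·x̄ = 3790.45.
σ₀² = 10.76² = 115.7776, σ² = 70.55² = 4977.3025; σ² + n·σ₀² = 4977.3025 + 10·115.7776 = 6135.0785.
Posterior mean = (μ₀/σ₀² + n·x̄/σ²)/(1/σ₀² + n/σ²) = (σ²·μ₀ + σ₀²·n·x̄)/(σ² + n·σ₀²) = (4977.3025·366.64 + 115.7776·3790.45)/6135.0785 = 2263727.39252/6135.0785 = 368.9810.

368.9810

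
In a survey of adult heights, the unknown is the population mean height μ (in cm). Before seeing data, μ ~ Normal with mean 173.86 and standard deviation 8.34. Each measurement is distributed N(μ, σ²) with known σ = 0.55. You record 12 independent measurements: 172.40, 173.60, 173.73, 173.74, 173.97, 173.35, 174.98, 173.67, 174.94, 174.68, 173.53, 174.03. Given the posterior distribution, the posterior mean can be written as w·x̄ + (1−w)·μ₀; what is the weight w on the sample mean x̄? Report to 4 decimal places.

0.9996

For Normal data with known variance σ², a Normal(μ₀, σ₀²) prior on μ is conjugate. Posterior precision = 1/σ₀² + n/σ²; posterior mean is the precision-weighted average of μ₀ and x̄.
σ₀² = 8.34² = 69.5556, σ² = 0.55² = 0.3025. Prior precision 1/σ₀² = 1/69.5556; data precision n/σ² = 12/0.3025.
w = (n/σ²)/(1/σ₀² + n/σ²) = n·σ₀²/(σ² + n·σ₀²) = 12·69.5556/(0.3025 + 12·69.5556) = 834.6672/834.9697 = 0.9996.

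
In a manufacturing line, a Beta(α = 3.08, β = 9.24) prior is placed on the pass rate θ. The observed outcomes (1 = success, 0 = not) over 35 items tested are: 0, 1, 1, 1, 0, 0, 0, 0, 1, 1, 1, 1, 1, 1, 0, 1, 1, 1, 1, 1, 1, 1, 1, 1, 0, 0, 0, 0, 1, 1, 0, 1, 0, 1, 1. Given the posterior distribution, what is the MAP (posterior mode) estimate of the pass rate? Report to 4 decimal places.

0.5534

The Beta prior is conjugate to a Binomial/Bernoulli likelihood; the update adds successes to α and failures to β.
Posterior: Beta(α+k, β+n−k) = Beta(3.08+23, 9.24+12) = Beta(26.08, 21.24).
Mode of Beta(a,b) for a,b>1 is (a−1)/(a+b−2) = 25.08/45.32 = 0.5534.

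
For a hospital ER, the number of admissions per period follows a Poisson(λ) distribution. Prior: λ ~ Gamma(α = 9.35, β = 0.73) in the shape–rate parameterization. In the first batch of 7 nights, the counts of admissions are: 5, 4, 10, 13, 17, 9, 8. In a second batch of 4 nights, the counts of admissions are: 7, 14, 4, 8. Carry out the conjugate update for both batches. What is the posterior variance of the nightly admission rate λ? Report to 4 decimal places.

0.7875

With a Gamma(shape α, rate β) prior, the Poisson likelihood is conjugate: the posterior is Gamma(α + ΣXᵢ, β + n).
Batch 1: sum of counts S = 66 over n = 7 nights.
After batch 1: Gamma(α+S, β+n) = Gamma(9.35+66, 0.73+7) = Gamma(75.35, 7.73).
Batch 2: sum of counts S = 33 over n = 4 nights.
After batch 2: Gamma(α+S, β+n) = Gamma(75.35+33, 7.73+4) = Gamma(108.35, 11.73).
Var = α/β² = 108.35/11.73² = 0.7875.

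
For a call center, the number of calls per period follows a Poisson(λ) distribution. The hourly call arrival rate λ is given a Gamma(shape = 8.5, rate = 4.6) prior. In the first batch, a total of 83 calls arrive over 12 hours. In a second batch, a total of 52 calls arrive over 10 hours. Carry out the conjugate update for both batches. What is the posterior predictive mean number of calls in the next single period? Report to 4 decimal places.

5.3947

With a Gamma(shape α, rate β) prior, the Poisson likelihood is conjugate: the posterior is Gamma(α + ΣXᵢ, β + n).
After batch 1: Gamma(α+S, β+n) = Gamma(8.5+83, 4.6+12) = Gamma(91.5, 16.6).
After batch 2: Gamma(α+S, β+n) = Gamma(91.5+52, 16.6+10) = Gamma(143.5, 26.6).
The predictive distribution for one future period is NegBinom with mean α/β = 5.3947.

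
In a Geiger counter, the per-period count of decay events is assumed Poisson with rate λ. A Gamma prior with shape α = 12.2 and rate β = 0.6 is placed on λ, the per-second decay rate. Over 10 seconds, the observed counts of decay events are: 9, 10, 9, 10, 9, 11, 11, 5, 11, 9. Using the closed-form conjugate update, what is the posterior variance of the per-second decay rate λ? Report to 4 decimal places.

0.9452

With a Gamma(shape α, rate β) prior, the Poisson likelihood is conjugate: the posterior is Gamma(α + ΣXᵢ, β + n).
Sum of counts S = 94 over n = 10 seconds.
Posterior: Gamma(α+S, β+n) = Gamma(12.2+94, 0.6+10) = Gamma(106.2, 10.6).
Var = α/β² = 106.2/10.6² = 0.9452.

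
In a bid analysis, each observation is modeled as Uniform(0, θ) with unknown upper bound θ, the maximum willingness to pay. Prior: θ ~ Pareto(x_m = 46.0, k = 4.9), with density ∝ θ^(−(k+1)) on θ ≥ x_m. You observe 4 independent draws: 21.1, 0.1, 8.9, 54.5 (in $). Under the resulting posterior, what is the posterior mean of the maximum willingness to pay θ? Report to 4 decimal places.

61.3987

A Pareto(scale x_m, shape k) prior on the upper bound θ of Uniform(0, θ) is conjugate: posterior is Pareto(max(x_m, max xᵢ), k + n).
Sample maximum = 54.5; prior scale x_m = 46.0 → posterior scale = max = 54.5.
Posterior shape = 4.9 + 4 = 8.9.
E[θ|data] = k·x_m/(k−1) = 8.9·54.5/7.9 = 61.3987.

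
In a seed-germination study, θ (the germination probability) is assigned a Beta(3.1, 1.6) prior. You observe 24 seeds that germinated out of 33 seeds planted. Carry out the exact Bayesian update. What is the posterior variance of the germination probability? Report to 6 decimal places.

The Beta prior is conjugate to a Binomial/Bernoulli likelihood; the update adds successes to α and failures to β.
Posterior: Beta(α+k, β+n−k) = Beta(3.1+24, 1.6+9) = Beta(27.1, 10.6).
Var = αβ/((α+β)²(α+β+1)) = 27.1·10.6/(37.7²·38.7) = 0.005223.

0.005223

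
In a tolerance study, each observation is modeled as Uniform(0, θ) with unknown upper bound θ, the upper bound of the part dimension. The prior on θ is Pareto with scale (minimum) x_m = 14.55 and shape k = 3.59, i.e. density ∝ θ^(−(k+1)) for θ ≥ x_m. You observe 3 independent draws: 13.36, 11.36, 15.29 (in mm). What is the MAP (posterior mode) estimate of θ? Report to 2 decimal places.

15.29

A Pareto(scale x_m, shape k) prior on the upper bound θ of Uniform(0, θ) is conjugate: posterior is Pareto(max(x_m, max xᵢ), k + n).
Sample maximum = 15.29; prior scale x_m = 14.55 → posterior scale = max = 15.29.
Posterior shape = 3.59 + 3 = 6.59.
The Pareto density is decreasing on [x_m, ∞), so the mode is x_m = 15.29.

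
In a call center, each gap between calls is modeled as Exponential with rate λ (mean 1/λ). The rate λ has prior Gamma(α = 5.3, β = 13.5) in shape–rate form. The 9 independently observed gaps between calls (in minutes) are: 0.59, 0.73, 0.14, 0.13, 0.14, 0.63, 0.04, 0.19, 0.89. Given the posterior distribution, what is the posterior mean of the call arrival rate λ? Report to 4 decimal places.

0.8422

With a Gamma(shape α, rate β) prior on the exponential rate λ, the posterior after n observations with total T = Σxᵢ is Gamma(α+n, β+T).
Sum of observations T = 3.48 minutes; n = 9.
Posterior: Gamma(5.3+9, 13.5+3.48) = Gamma(14.3, 16.98).
Posterior mean of λ = α/β = 14.3/16.98 = 0.8422.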